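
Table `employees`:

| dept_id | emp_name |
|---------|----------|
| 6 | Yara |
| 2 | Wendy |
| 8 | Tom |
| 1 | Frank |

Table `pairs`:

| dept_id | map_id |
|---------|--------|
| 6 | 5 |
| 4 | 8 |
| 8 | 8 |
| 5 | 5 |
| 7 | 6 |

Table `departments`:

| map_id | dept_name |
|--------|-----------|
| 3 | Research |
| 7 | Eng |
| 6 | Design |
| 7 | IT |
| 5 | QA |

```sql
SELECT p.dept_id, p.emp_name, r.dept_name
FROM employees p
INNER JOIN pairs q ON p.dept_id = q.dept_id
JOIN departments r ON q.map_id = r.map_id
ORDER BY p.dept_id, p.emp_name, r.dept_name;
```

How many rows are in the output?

1

Joins associate left-to-right: employees INNER JOIN pairs on dept_id gives 2 intermediate row(s).
Then INNER JOIN `departments r` on map_id: keep only rows whose q.map_id appears in r.
Result: 1 row(s).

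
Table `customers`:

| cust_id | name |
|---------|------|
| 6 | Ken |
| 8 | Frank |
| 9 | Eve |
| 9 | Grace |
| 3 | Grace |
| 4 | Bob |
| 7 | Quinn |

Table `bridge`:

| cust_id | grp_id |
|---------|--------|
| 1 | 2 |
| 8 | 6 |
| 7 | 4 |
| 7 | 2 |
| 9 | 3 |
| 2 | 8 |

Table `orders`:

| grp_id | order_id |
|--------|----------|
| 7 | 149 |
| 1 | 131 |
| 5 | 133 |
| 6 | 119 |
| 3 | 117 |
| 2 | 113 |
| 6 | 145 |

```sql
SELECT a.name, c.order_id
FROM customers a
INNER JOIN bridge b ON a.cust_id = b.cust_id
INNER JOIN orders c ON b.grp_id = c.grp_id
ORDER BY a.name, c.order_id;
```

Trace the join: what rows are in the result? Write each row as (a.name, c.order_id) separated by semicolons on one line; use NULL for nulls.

(Eve, 117); (Frank, 119); (Frank, 145); (Grace, 117); (Quinn, 113)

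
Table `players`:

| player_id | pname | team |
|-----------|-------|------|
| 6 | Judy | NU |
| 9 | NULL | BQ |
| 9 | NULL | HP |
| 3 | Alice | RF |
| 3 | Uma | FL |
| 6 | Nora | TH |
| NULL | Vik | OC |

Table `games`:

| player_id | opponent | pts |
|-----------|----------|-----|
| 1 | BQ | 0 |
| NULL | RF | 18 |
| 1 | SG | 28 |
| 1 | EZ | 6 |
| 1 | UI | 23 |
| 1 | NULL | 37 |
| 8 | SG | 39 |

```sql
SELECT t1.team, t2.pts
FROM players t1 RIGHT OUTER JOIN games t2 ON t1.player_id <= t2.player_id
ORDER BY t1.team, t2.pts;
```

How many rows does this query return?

RIGHT JOIN keeps every row from `games`; unmatched rows get NULL for `players`'s columns.
Matching on t1.player_id <= t2.player_id. A NULL in a compared column never satisfies the condition.
Matched pairs: 4; unmatched t2 rows kept: 6.
Total: 4 matched + 6 padded = 10 rows.

10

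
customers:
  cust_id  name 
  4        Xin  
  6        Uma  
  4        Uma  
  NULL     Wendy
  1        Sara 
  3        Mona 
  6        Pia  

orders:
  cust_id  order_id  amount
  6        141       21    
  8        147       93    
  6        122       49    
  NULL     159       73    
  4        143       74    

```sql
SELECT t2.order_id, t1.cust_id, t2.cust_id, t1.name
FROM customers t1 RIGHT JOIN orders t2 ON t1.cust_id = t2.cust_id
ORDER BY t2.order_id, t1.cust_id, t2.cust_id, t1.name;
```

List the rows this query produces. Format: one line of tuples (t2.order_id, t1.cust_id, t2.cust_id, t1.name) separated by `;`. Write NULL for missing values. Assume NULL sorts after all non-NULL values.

(122, 6, 6, Pia); (122, 6, 6, Uma); (141, 6, 6, Pia); (141, 6, 6, Uma); (143, 4, 4, Uma); (143, 4, 4, Xin); (147, NULL, 8, NULL); (159, NULL, NULL, NULL)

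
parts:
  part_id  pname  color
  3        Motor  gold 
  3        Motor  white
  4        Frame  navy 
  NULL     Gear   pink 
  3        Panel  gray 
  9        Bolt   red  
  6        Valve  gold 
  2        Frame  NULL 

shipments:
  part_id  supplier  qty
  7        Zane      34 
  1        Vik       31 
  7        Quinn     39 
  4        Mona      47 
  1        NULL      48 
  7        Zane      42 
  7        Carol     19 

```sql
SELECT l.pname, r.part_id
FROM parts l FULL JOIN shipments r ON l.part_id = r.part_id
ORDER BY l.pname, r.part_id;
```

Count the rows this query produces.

14

FULL OUTER JOIN keeps every row from both sides; unmatched rows get NULL for the other side's columns.
Matching on l.part_id = r.part_id. A NULL in a compared column never satisfies the condition.
Matched pairs: 1; unmatched l rows kept: 7; unmatched r rows kept: 6.
Total: 1 matched + 13 padded = 14 rows.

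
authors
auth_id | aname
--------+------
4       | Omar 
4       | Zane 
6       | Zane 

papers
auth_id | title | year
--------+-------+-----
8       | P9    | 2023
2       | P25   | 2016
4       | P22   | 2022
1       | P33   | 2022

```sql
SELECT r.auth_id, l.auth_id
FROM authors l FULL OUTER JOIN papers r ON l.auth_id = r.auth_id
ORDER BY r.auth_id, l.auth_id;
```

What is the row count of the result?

6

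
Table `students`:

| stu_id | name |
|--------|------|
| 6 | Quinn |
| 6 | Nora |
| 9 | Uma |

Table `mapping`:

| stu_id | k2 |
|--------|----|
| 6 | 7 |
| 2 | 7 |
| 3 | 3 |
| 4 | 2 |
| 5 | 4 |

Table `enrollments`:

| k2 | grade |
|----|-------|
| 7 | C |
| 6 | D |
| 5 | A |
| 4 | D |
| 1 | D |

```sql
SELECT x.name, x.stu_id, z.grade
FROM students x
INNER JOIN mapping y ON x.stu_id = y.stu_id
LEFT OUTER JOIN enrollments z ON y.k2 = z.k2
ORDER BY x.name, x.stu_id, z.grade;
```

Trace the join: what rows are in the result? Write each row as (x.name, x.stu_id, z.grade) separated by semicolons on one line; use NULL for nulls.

(Nora, 6, C); (Quinn, 6, C)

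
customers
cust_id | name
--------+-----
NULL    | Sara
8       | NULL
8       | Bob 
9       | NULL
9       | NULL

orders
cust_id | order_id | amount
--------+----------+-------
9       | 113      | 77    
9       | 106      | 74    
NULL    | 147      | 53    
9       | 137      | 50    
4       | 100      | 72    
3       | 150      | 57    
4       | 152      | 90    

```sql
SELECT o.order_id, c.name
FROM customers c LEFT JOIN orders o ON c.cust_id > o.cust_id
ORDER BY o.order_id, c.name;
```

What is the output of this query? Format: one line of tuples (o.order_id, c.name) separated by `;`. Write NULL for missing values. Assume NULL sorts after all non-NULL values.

(100, Bob); (100, NULL); (100, NULL); (100, NULL); (150, Bob); (150, NULL); (150, NULL); (150, NULL); (152, Bob); (152, NULL); (152, NULL); (152, NULL); (NULL, Sara)

LEFT JOIN keeps every row from `customers`; unmatched rows get NULL for `orders`'s columns.
Matching on c.cust_id > o.cust_id. A NULL in a compared column never satisfies the condition.
Matched pairs: 12; unmatched c rows kept: 1.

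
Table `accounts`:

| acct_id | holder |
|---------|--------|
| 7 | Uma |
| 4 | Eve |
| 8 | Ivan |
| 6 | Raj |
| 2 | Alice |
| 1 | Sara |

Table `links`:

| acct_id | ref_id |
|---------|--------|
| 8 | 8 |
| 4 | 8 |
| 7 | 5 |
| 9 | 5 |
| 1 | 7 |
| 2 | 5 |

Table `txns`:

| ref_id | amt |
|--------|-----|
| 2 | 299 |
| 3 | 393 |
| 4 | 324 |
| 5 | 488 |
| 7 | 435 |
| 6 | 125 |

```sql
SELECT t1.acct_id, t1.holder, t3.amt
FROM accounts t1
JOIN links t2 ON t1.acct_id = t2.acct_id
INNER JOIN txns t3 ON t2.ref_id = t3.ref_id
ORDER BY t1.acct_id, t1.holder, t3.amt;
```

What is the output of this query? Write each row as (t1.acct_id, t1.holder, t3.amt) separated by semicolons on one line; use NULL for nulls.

Joins associate left-to-right: accounts INNER JOIN links on acct_id gives 5 intermediate row(s).
Then INNER JOIN `txns t3` on ref_id: keep only rows whose t2.ref_id appears in t3.

(1, Sara, 435); (2, Alice, 488); (7, Uma, 488)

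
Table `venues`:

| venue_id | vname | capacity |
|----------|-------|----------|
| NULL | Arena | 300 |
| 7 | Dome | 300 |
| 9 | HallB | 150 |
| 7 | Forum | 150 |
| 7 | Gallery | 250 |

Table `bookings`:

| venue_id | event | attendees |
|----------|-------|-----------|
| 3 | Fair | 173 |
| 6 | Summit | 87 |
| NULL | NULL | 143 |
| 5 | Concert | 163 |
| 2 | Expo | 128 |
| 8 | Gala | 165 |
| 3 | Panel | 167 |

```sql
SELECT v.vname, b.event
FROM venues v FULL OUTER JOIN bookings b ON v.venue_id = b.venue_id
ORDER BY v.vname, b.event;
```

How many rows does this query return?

FULL OUTER JOIN keeps every row from both sides; unmatched rows get NULL for the other side's columns.
Matching on v.venue_id = b.venue_id. A NULL in a compared column never satisfies the condition.
Matched pairs: 0; unmatched v rows kept: 5; unmatched b rows kept: 7.
Total: 0 matched + 12 padded = 12 rows.

12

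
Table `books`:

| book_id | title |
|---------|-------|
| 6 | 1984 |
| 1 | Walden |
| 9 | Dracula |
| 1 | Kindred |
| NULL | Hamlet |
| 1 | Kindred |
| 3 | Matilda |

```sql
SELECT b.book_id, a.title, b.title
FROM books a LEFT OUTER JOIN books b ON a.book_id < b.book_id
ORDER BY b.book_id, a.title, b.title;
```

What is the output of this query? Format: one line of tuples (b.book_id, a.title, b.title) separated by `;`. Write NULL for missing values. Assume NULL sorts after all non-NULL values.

(3, Kindred, Matilda); (3, Kindred, Matilda); (3, Walden, Matilda); (6, Kindred, 1984); (6, Kindred, 1984); (6, Matilda, 1984); (6, Walden, 1984); (9, 1984, Dracula); (9, Kindred, Dracula); (9, Kindred, Dracula); (9, Matilda, Dracula); (9, Walden, Dracula); (NULL, Dracula, NULL); (NULL, Hamlet, NULL)

LEFT JOIN keeps every row from `books a`; unmatched rows get NULL for `books b`'s columns.
Matching on a.book_id < b.book_id. A NULL in a compared column never satisfies the condition.
- book_id=6: 1 matching b row(s), so 1 row(s) emitted.
- book_id=1: 3 matching b row(s), so 3 row(s) emitted.
- book_id=9: no b row matches, row kept with b columns NULL.
- book_id=1: 3 matching b row(s), so 3 row(s) emitted.
- book_id=NULL: no b row matches, row kept with b columns NULL.
- book_id=1: 3 matching b row(s), so 3 row(s) emitted.
- book_id=3: 2 matching b row(s), so 2 row(s) emitted.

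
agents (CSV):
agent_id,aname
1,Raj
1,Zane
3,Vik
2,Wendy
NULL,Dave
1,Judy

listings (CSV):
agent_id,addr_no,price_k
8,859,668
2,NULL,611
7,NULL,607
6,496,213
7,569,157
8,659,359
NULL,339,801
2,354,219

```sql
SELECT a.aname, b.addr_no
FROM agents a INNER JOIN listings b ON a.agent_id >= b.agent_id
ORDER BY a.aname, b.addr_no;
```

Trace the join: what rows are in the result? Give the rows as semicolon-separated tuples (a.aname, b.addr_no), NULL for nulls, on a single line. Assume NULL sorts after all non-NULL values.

INNER JOIN keeps only pairs where the ON condition holds.
Matching on a.agent_id >= b.agent_id. A NULL in a compared column never satisfies the condition.
- a row (agent_id=1): no match → dropped.
- a row (agent_id=1): no match → dropped.
- a row (agent_id=3): matches 2 b row(s) → 2 output row(s).
- a row (agent_id=2): matches 2 b row(s) → 2 output row(s).
- a row (agent_id=NULL): no match → dropped.
- a row (agent_id=1): no match → dropped.
After projecting and ordering:
a.aname | b.addr_no
Vik | 354
Vik | NULL
Wendy | 354
Wendy | NULL

(Vik, 354); (Vik, NULL); (Wendy, 354); (Wendy, NULL)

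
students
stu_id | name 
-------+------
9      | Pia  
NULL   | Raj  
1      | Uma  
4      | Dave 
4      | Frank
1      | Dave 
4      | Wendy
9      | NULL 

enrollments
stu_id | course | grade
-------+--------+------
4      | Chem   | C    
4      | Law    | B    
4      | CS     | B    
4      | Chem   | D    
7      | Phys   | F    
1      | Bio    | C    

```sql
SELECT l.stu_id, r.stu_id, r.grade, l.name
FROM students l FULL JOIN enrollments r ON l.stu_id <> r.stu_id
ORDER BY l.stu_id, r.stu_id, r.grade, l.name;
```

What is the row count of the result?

29

FULL OUTER JOIN keeps every row from both sides; unmatched rows get NULL for the other side's columns.
Matching on l.stu_id <> r.stu_id. A NULL in a compared column never satisfies the condition.
- l row (stu_id=9): matches 6 r row(s) → 6 output row(s).
- l row (stu_id=NULL): no match → kept, r columns NULL.
- l row (stu_id=1): matches 5 r row(s) → 5 output row(s).
- l row (stu_id=4): matches 2 r row(s) → 2 output row(s).
- l row (stu_id=4): matches 2 r row(s) → 2 output row(s).
- l row (stu_id=1): matches 5 r row(s) → 5 output row(s).
- l row (stu_id=4): matches 2 r row(s) → 2 output row(s).
- l row (stu_id=9): matches 6 r row(s) → 6 output row(s).
Total: 28 matched + 1 padded = 29 rows.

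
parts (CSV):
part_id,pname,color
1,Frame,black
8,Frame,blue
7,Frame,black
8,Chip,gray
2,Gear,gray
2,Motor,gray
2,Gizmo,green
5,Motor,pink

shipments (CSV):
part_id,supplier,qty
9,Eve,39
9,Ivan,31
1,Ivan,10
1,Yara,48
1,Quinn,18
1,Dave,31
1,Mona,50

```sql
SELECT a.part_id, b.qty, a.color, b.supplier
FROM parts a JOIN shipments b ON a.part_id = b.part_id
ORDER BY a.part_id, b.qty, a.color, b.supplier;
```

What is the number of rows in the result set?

INNER JOIN keeps only pairs where the ON condition holds.
Matching on a.part_id = b.part_id.
Matched pairs: 5.
Total: 5 rows.

5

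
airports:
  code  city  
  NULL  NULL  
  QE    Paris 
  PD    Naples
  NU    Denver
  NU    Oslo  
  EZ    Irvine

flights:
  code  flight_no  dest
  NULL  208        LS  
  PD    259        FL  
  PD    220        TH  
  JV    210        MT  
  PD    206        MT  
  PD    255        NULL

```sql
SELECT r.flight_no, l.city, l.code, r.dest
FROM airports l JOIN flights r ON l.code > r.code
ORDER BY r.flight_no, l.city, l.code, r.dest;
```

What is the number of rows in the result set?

8

INNER JOIN keeps only pairs where the ON condition holds.
Matching on l.code > r.code. A NULL in a compared column never satisfies the condition.
- code=NULL: no matching r row, dropped.
- code=QE: 5 matching r row(s), so 5 row(s) emitted.
- code=PD: 1 matching r row(s), so 1 row(s) emitted.
- code=NU: 1 matching r row(s), so 1 row(s) emitted.
- code=NU: 1 matching r row(s), so 1 row(s) emitted.
- code=EZ: no matching r row, dropped.
Total: 8 rows.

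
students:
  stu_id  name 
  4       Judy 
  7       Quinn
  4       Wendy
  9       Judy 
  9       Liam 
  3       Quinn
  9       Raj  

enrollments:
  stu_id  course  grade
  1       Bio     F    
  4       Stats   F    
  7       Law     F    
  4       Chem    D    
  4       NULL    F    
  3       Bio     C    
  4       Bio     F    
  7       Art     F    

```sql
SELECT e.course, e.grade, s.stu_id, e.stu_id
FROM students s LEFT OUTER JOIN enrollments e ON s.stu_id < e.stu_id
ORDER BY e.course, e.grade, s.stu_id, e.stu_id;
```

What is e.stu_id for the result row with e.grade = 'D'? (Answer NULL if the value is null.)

LEFT JOIN keeps every row from `students`; unmatched rows get NULL for `enrollments`'s columns.
Matching on s.stu_id < e.stu_id.
Matched pairs: 10; unmatched s rows kept: 4.

4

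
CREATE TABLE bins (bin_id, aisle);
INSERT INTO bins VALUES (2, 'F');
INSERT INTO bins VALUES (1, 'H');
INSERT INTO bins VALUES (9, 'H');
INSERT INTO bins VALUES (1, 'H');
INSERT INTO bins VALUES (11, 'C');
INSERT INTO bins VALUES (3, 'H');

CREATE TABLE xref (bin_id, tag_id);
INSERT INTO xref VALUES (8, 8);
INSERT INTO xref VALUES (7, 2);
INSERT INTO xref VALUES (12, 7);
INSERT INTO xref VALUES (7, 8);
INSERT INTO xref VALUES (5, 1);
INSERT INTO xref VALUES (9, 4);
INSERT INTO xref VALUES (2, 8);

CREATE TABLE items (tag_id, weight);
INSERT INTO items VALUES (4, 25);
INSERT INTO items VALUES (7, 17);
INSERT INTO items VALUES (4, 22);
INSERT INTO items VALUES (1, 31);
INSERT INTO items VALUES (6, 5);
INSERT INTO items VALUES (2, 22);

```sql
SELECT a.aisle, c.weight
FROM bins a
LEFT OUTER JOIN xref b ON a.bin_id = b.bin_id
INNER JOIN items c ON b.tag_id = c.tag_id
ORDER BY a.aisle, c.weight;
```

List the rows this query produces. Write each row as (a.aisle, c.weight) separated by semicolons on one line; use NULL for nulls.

Evaluate left to right. First `bins a LEFT JOIN xref b` on bin_id: 6 row(s).
Then INNER JOIN `items c` on tag_id: keep only rows whose b.tag_id appears in c.

(H, 22); (H, 25)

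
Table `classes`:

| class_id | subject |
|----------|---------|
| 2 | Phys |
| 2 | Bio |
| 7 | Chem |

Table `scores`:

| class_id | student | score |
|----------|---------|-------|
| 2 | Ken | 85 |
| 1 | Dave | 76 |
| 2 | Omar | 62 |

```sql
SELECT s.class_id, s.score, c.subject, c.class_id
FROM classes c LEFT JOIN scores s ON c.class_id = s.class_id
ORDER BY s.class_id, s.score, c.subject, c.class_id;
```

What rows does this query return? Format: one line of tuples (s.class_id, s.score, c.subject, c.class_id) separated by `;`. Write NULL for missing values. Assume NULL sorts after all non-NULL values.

(2, 62, Bio, 2); (2, 62, Phys, 2); (2, 85, Bio, 2); (2, 85, Phys, 2); (NULL, NULL, Chem, 7)

LEFT JOIN keeps every row from `classes`; unmatched rows get NULL for `scores`'s columns.
Matching on c.class_id = s.class_id.
- class_id=2: 2 matching s row(s), so 2 row(s) emitted.
- class_id=2: 2 matching s row(s), so 2 row(s) emitted.
- class_id=7: no s row matches, row kept with s columns NULL.
After projecting and ordering:
s.class_id | s.score | c.subject | c.class_id
2 | 62 | Bio | 2
2 | 62 | Phys | 2
2 | 85 | Bio | 2
2 | 85 | Phys | 2
NULL | NULL | Chem | 7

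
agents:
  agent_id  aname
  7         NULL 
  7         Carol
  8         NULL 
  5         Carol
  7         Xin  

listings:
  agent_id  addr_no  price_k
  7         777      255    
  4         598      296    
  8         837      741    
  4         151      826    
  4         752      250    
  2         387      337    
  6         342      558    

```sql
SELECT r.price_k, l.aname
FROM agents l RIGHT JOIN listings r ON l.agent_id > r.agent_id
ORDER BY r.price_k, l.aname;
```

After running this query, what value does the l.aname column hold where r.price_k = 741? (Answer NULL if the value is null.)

NULL

RIGHT JOIN keeps every row from `listings`; unmatched rows get NULL for `agents`'s columns.
Matching on l.agent_id > r.agent_id.
- l[0] agent_id=7 → 5 match(es) in r → 5 row(s).
- l[1] agent_id=7 → 5 match(es) in r → 5 row(s).
- l[2] agent_id=8 → 6 match(es) in r → 6 row(s).
- l[3] agent_id=5 → 4 match(es) in r → 4 row(s).
- l[4] agent_id=7 → 5 match(es) in r → 5 row(s).
- plus 1 unmatched r row(s), each kept with NULL l columns.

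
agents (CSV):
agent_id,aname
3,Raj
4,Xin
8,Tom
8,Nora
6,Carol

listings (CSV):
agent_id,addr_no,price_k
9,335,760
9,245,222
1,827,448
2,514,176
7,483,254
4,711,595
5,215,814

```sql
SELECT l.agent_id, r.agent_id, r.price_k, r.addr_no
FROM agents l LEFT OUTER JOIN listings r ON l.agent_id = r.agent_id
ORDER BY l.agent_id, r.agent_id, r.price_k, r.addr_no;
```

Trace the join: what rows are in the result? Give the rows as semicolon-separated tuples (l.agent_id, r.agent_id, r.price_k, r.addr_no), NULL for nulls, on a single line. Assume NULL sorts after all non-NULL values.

(3, NULL, NULL, NULL); (4, 4, 595, 711); (6, NULL, NULL, NULL); (8, NULL, NULL, NULL); (8, NULL, NULL, NULL)

LEFT JOIN keeps every row from `agents`; unmatched rows get NULL for `listings`'s columns.
Matching on l.agent_id = r.agent_id.
- l[0] agent_id=3 → no match; kept with NULLs on the r side.
- l[1] agent_id=4 → 1 match(es) in r → 1 row(s).
- l[2] agent_id=8 → no match; kept with NULLs on the r side.
- l[3] agent_id=8 → no match; kept with NULLs on the r side.
- l[4] agent_id=6 → no match; kept with NULLs on the r side.
After projecting and ordering:
l.agent_id | r.agent_id | r.price_k | r.addr_no
3 | NULL | NULL | NULL
4 | 4 | 595 | 711
6 | NULL | NULL | NULL
8 | NULL | NULL | NULL
8 | NULL | NULL | NULL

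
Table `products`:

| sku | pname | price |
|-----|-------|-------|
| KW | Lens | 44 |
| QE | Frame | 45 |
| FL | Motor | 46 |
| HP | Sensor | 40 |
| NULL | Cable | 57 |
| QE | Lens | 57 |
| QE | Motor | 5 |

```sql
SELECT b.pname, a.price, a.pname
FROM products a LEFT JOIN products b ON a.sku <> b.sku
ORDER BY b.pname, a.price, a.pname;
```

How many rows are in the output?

LEFT JOIN keeps every row from `products a`; unmatched rows get NULL for `products b`'s columns.
Matching on a.sku <> b.sku. A NULL in a compared column never satisfies the condition.
- a row (sku=KW): matches 5 b row(s) → 5 output row(s).
- a row (sku=QE): matches 3 b row(s) → 3 output row(s).
- a row (sku=FL): matches 5 b row(s) → 5 output row(s).
- a row (sku=HP): matches 5 b row(s) → 5 output row(s).
- a row (sku=NULL): no match → kept, b columns NULL.
- a row (sku=QE): matches 3 b row(s) → 3 output row(s).
- a row (sku=QE): matches 3 b row(s) → 3 output row(s).
Total: 24 matched + 1 padded = 25 rows.

25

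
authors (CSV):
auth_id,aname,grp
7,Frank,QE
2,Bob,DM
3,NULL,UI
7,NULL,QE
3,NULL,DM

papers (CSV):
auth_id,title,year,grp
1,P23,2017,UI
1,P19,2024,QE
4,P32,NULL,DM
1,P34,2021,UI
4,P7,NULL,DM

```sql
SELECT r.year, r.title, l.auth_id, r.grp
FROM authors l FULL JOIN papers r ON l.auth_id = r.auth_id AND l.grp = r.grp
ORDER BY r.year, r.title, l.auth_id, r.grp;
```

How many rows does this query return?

10

FULL OUTER JOIN keeps every row from both sides; unmatched rows get NULL for the other side's columns.
Matching on l.auth_id = r.auth_id AND l.grp = r.grp.
Matched pairs: 0; unmatched l rows kept: 5; unmatched r rows kept: 5.
Total: 0 matched + 10 padded = 10 rows.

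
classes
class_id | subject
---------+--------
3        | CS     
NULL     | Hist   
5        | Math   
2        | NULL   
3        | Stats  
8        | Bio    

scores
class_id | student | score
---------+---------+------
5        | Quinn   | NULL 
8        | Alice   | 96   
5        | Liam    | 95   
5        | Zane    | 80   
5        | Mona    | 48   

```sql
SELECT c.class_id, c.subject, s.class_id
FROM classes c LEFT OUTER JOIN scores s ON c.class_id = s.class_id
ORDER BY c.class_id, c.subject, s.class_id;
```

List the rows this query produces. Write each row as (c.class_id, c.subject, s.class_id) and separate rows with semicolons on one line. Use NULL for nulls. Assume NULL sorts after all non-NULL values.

LEFT JOIN keeps every row from `classes`; unmatched rows get NULL for `scores`'s columns.
Matching on c.class_id = s.class_id. A NULL in a compared column never satisfies the condition.
- c row (class_id=3): no match → kept, s columns NULL.
- c row (class_id=NULL): no match → kept, s columns NULL.
- c row (class_id=5): matches 4 s row(s) → 4 output row(s).
- c row (class_id=2): no match → kept, s columns NULL.
- c row (class_id=3): no match → kept, s columns NULL.
- c row (class_id=8): matches 1 s row(s) → 1 output row(s).
After projecting and ordering:
c.class_id | c.subject | s.class_id
2 | NULL | NULL
3 | CS | NULL
3 | Stats | NULL
5 | Math | 5
5 | Math | 5
5 | Math | 5
5 | Math | 5
8 | Bio | 8
NULL | Hist | NULL

(2, NULL, NULL); (3, CS, NULL); (3, Stats, NULL); (5, Math, 5); (5, Math, 5); (5, Math, 5); (5, Math, 5); (8, Bio, 8); (NULL, Hist, NULL)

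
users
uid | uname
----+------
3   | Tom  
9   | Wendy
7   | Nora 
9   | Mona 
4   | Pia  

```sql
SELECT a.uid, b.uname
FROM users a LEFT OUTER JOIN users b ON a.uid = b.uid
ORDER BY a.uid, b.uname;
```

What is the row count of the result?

7

LEFT JOIN keeps every row from `users a`; unmatched rows get NULL for `users b`'s columns.
Matching on a.uid = b.uid.
- uid=3: 1 matching b row(s), so 1 row(s) emitted.
- uid=9: 2 matching b row(s), so 2 row(s) emitted.
- uid=7: 1 matching b row(s), so 1 row(s) emitted.
- uid=9: 2 matching b row(s), so 2 row(s) emitted.
- uid=4: 1 matching b row(s), so 1 row(s) emitted.
Total: 7 rows.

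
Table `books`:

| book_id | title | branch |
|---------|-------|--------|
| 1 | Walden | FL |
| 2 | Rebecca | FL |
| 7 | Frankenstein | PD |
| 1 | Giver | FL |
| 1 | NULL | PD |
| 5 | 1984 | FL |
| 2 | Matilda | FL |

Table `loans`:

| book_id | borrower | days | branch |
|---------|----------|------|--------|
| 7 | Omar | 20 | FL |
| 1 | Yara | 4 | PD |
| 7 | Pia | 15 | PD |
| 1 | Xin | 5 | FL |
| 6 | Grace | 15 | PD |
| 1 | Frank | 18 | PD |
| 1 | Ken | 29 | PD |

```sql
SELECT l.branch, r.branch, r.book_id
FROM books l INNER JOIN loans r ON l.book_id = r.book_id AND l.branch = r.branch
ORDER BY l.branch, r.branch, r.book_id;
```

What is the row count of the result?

6

INNER JOIN keeps only pairs where the ON condition holds.
Matching on l.book_id = r.book_id AND l.branch = r.branch.
- l[0] book_id=1, branch=FL → 1 match(es) in r → 1 row(s).
- l[1] book_id=2, branch=FL → no match; dropped.
- l[2] book_id=7, branch=PD → 1 match(es) in r → 1 row(s).
- l[3] book_id=1, branch=FL → 1 match(es) in r → 1 row(s).
- l[4] book_id=1, branch=PD → 3 match(es) in r → 3 row(s).
- l[5] book_id=5, branch=FL → no match; dropped.
- l[6] book_id=2, branch=FL → no match; dropped.
Total: 6 rows.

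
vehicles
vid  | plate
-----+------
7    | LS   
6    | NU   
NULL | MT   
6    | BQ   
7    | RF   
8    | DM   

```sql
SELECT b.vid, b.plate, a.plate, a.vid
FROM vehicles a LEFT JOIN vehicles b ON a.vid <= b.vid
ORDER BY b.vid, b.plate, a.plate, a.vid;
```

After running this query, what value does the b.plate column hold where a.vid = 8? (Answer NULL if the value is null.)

DM

LEFT JOIN keeps every row from `vehicles a`; unmatched rows get NULL for `vehicles b`'s columns.
Matching on a.vid <= b.vid. A NULL in a compared column never satisfies the condition.
- vid=7: 3 matching b row(s), so 3 row(s) emitted.
- vid=6: 5 matching b row(s), so 5 row(s) emitted.
- vid=NULL: no b row matches, row kept with b columns NULL.
- vid=6: 5 matching b row(s), so 5 row(s) emitted.
- vid=7: 3 matching b row(s), so 3 row(s) emitted.
- vid=8: 1 matching b row(s), so 1 row(s) emitted.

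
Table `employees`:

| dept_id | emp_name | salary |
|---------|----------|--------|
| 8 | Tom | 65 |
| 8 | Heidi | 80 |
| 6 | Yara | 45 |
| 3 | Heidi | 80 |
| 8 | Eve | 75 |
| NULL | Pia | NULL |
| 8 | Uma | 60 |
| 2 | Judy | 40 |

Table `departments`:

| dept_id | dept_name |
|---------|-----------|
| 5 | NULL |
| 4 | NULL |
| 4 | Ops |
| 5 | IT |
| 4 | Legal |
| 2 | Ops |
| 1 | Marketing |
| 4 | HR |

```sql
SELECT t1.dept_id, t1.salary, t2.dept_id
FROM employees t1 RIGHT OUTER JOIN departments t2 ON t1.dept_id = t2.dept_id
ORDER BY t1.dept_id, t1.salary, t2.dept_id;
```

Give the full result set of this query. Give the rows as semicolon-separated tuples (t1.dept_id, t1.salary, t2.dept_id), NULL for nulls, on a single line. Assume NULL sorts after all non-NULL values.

RIGHT JOIN keeps every row from `departments`; unmatched rows get NULL for `employees`'s columns.
Matching on t1.dept_id = t2.dept_id. A NULL in a compared column never satisfies the condition.
- t1[0] dept_id=8 → no match.
- t1[1] dept_id=8 → no match.
- t1[2] dept_id=6 → no match.
- t1[3] dept_id=3 → no match.
- t1[4] dept_id=8 → no match.
- t1[5] dept_id=NULL → no match.
- t1[6] dept_id=8 → no match.
- t1[7] dept_id=2 → 1 match(es) in t2 → 1 row(s).
- 7 t2 row(s) had no t1 match → kept, t1 columns NULL.
After projecting and ordering:
t1.dept_id | t1.salary | t2.dept_id
2 | 40 | 2
NULL | NULL | 1
NULL | NULL | 4
NULL | NULL | 4
NULL | NULL | 4
NULL | NULL | 4
NULL | NULL | 5
NULL | NULL | 5

(2, 40, 2); (NULL, NULL, 1); (NULL, NULL, 4); (NULL, NULL, 4); (NULL, NULL, 4); (NULL, NULL, 4); (NULL, NULL, 5); (NULL, NULL, 5)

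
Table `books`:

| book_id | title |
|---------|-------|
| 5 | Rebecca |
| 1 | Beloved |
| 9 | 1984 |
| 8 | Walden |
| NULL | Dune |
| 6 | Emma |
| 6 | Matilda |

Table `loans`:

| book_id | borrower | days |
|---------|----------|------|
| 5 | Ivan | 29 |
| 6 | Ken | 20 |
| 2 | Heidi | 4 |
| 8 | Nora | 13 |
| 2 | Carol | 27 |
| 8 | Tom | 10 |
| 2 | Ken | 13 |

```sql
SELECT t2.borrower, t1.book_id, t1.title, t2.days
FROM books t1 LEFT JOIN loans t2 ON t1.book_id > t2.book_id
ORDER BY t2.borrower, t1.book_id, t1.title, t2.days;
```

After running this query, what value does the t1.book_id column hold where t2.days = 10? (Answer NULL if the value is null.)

9

LEFT JOIN keeps every row from `books`; unmatched rows get NULL for `loans`'s columns.
Matching on t1.book_id > t2.book_id. A NULL in a compared column never satisfies the condition.
- book_id=5: 3 matching t2 row(s), so 3 row(s) emitted.
- book_id=1: no t2 row matches, row kept with t2 columns NULL.
- book_id=9: 7 matching t2 row(s), so 7 row(s) emitted.
- book_id=8: 5 matching t2 row(s), so 5 row(s) emitted.
- book_id=NULL: no t2 row matches, row kept with t2 columns NULL.
- book_id=6: 4 matching t2 row(s), so 4 row(s) emitted.
- book_id=6: 4 matching t2 row(s), so 4 row(s) emitted.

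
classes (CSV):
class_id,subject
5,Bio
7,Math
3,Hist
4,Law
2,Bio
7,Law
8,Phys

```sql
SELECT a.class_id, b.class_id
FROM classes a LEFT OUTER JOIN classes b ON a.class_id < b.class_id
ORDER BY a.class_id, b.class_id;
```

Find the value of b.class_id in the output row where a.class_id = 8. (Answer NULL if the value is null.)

NULL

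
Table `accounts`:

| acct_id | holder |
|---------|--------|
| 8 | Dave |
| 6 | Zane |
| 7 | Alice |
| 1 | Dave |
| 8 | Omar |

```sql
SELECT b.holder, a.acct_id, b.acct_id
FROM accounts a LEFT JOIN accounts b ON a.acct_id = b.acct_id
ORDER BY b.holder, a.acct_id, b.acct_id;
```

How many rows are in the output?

LEFT JOIN keeps every row from `accounts a`; unmatched rows get NULL for `accounts b`'s columns.
Matching on a.acct_id = b.acct_id.
- a[0] acct_id=8 → 2 match(es) in b → 2 row(s).
- a[1] acct_id=6 → 1 match(es) in b → 1 row(s).
- a[2] acct_id=7 → 1 match(es) in b → 1 row(s).
- a[3] acct_id=1 → 1 match(es) in b → 1 row(s).
- a[4] acct_id=8 → 2 match(es) in b → 2 row(s).
Total: 7 rows.

7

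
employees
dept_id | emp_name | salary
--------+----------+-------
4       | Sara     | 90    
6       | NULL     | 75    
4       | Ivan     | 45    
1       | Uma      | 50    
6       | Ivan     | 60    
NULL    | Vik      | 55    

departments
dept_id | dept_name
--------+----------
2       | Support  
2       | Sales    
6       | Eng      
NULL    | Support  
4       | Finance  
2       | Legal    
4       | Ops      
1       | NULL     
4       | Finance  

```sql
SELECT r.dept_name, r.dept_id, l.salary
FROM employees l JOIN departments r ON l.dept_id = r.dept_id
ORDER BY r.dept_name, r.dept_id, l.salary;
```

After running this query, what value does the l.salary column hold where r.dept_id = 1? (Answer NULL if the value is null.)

50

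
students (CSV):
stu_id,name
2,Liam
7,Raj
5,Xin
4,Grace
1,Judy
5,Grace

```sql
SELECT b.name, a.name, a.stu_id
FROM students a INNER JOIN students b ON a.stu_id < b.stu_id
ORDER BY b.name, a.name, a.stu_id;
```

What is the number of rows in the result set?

INNER JOIN keeps only pairs where the ON condition holds.
Matching on a.stu_id < b.stu_id.
Matched pairs: 14.
Total: 14 rows.

14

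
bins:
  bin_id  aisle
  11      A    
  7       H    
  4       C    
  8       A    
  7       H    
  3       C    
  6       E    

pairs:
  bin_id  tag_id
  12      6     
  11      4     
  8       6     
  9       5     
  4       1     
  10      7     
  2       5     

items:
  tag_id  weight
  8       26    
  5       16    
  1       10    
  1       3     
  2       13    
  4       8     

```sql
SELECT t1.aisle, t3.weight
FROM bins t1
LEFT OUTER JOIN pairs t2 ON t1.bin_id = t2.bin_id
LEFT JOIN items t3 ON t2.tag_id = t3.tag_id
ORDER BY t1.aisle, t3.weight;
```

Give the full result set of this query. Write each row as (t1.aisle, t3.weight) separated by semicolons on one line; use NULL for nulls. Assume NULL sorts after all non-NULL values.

(A, 8); (A, NULL); (C, 3); (C, 10); (C, NULL); (E, NULL); (H, NULL); (H, NULL)

Step 1 — t1 LEFT JOIN t2 on bin_id → 7 row(s).
Then LEFT JOIN `items t3` on tag_id: each of those 7 rows is kept; rows whose t2.tag_id has no match in t3 get NULL for t3's columns.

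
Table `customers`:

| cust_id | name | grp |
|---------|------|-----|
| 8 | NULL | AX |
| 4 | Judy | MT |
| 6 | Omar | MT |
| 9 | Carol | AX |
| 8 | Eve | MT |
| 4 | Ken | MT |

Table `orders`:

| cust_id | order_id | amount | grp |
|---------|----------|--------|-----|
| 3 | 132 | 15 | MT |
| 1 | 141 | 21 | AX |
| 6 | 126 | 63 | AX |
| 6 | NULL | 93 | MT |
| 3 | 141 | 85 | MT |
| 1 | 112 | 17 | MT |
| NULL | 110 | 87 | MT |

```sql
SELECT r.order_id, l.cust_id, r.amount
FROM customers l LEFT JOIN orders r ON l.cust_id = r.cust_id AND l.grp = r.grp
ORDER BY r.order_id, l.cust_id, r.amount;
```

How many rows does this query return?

6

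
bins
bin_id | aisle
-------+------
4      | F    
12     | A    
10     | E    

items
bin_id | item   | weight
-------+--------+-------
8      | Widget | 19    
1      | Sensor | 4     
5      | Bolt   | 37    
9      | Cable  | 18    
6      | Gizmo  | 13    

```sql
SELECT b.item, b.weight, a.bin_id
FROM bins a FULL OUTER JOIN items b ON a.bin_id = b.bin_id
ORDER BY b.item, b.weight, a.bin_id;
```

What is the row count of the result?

8

FULL OUTER JOIN keeps every row from both sides; unmatched rows get NULL for the other side's columns.
Matching on a.bin_id = b.bin_id.
Matched pairs: 0; unmatched a rows kept: 3; unmatched b rows kept: 5.
Total: 0 matched + 8 padded = 8 rows.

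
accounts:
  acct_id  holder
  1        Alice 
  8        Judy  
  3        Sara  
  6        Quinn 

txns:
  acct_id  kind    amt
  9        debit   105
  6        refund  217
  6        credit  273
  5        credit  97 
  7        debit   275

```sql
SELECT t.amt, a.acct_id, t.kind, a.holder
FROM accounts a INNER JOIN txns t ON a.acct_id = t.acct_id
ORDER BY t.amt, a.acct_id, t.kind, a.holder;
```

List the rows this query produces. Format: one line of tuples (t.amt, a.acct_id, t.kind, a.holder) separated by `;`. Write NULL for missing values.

(217, 6, refund, Quinn); (273, 6, credit, Quinn)

INNER JOIN keeps only pairs where the ON condition holds.
Matching on a.acct_id = t.acct_id.
- a[0] acct_id=1 → no match; dropped.
- a[1] acct_id=8 → no match; dropped.
- a[2] acct_id=3 → no match; dropped.
- a[3] acct_id=6 → 2 match(es) in t → 2 row(s).
After projecting and ordering:
t.amt | a.acct_id | t.kind | a.holder
217 | 6 | refund | Quinn
273 | 6 | credit | Quinn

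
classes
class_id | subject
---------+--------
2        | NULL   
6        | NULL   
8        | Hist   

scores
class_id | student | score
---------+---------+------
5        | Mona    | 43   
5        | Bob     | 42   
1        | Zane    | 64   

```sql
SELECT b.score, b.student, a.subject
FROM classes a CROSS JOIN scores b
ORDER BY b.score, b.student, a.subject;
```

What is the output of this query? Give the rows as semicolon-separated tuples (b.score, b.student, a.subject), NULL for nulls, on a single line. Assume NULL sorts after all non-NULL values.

CROSS JOIN pairs every row of `classes` with every row of `scores`: 3 × 3 = 9 rows.
After projecting and ordering:
b.score | b.student | a.subject
42 | Bob | Hist
42 | Bob | NULL
42 | Bob | NULL
43 | Mona | Hist
43 | Mona | NULL
43 | Mona | NULL
64 | Zane | Hist
64 | Zane | NULL
64 | Zane | NULL

(42, Bob, Hist); (42, Bob, NULL); (42, Bob, NULL); (43, Mona, Hist); (43, Mona, NULL); (43, Mona, NULL); (64, Zane, Hist); (64, Zane, NULL); (64, Zane, NULL)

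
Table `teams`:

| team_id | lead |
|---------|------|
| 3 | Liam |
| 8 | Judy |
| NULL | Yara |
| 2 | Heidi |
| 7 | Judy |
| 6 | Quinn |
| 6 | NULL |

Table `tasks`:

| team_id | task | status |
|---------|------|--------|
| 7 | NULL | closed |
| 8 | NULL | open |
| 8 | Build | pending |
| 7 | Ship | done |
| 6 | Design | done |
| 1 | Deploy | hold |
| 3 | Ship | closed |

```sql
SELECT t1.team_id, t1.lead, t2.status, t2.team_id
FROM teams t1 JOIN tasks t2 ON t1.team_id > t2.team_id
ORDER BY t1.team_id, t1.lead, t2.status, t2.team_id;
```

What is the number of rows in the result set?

14

INNER JOIN keeps only pairs where the ON condition holds.
Matching on t1.team_id > t2.team_id. A NULL in a compared column never satisfies the condition.
- team_id=3: 1 matching t2 row(s), so 1 row(s) emitted.
- team_id=8: 5 matching t2 row(s), so 5 row(s) emitted.
- team_id=NULL: no matching t2 row, dropped.
- team_id=2: 1 matching t2 row(s), so 1 row(s) emitted.
- team_id=7: 3 matching t2 row(s), so 3 row(s) emitted.
- team_id=6: 2 matching t2 row(s), so 2 row(s) emitted.
- team_id=6: 2 matching t2 row(s), so 2 row(s) emitted.
Total: 14 rows.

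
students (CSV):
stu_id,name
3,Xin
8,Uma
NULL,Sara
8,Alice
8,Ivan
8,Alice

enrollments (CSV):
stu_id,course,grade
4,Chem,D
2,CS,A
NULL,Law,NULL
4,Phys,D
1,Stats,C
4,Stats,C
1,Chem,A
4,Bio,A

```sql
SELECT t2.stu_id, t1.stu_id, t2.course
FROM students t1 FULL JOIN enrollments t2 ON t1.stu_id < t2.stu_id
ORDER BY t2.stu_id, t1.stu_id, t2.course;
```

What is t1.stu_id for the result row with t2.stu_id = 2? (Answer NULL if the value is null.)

NULL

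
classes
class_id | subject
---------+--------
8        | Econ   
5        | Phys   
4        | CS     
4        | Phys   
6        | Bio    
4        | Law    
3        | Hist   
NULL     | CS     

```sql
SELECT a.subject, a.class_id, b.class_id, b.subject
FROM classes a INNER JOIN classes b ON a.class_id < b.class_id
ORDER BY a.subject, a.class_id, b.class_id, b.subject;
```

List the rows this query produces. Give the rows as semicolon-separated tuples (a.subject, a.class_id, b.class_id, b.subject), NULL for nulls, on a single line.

(Bio, 6, 8, Econ); (CS, 4, 5, Phys); (CS, 4, 6, Bio); (CS, 4, 8, Econ); (Hist, 3, 4, CS); (Hist, 3, 4, Law); (Hist, 3, 4, Phys); (Hist, 3, 5, Phys); (Hist, 3, 6, Bio); (Hist, 3, 8, Econ); (Law, 4, 5, Phys); (Law, 4, 6, Bio); (Law, 4, 8, Econ); (Phys, 4, 5, Phys); (Phys, 4, 6, Bio); (Phys, 4, 8, Econ); (Phys, 5, 6, Bio); (Phys, 5, 8, Econ)

INNER JOIN keeps only pairs where the ON condition holds.
Matching on a.class_id < b.class_id. A NULL in a compared column never satisfies the condition.
- a (class_id=8) has no partner → excluded.
- a (class_id=5) pairs with 2 row(s) of b.
- a (class_id=4) pairs with 3 row(s) of b.
- a (class_id=4) pairs with 3 row(s) of b.
- a (class_id=6) pairs with 1 row(s) of b.
- a (class_id=4) pairs with 3 row(s) of b.
- a (class_id=3) pairs with 6 row(s) of b.
- a (class_id=NULL) has no partner → excluded.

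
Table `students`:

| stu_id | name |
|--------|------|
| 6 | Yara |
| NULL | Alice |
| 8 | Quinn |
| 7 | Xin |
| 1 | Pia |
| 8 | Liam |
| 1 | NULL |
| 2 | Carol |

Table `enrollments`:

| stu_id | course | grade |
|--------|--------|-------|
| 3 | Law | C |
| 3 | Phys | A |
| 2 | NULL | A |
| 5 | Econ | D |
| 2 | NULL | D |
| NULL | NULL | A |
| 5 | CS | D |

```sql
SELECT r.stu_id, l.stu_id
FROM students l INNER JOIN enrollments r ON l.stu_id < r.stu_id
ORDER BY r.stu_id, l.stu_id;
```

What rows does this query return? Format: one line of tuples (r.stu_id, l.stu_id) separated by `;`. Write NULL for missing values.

INNER JOIN keeps only pairs where the ON condition holds.
Matching on l.stu_id < r.stu_id. A NULL in a compared column never satisfies the condition.
- l (stu_id=6) has no partner → excluded.
- l (stu_id=NULL) has no partner → excluded.
- l (stu_id=8) has no partner → excluded.
- l (stu_id=7) has no partner → excluded.
- l (stu_id=1) pairs with 6 row(s) of r.
- l (stu_id=8) has no partner → excluded.
- l (stu_id=1) pairs with 6 row(s) of r.
- l (stu_id=2) pairs with 4 row(s) of r.

(2, 1); (2, 1); (2, 1); (2, 1); (3, 1); (3, 1); (3, 1); (3, 1); (3, 2); (3, 2); (5, 1); (5, 1); (5, 1); (5, 1); (5, 2); (5, 2)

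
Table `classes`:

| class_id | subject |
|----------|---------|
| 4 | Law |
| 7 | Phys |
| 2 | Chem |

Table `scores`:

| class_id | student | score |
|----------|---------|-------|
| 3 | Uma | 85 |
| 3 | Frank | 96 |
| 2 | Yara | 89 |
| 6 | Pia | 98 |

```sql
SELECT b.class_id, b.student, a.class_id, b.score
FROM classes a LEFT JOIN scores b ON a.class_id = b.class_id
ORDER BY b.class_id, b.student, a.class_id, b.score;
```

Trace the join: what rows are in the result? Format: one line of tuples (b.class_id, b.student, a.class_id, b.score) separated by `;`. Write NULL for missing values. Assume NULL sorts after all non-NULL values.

(2, Yara, 2, 89); (NULL, NULL, 4, NULL); (NULL, NULL, 7, NULL)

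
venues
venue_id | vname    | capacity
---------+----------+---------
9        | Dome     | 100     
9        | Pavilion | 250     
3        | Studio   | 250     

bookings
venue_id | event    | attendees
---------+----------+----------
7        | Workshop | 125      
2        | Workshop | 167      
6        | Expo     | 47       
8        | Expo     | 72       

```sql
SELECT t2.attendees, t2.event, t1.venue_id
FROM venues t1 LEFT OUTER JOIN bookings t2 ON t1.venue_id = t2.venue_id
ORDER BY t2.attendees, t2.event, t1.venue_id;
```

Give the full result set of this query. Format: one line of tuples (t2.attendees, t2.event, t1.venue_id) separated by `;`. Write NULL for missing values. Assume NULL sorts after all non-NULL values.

(NULL, NULL, 3); (NULL, NULL, 9); (NULL, NULL, 9)

LEFT JOIN keeps every row from `venues`; unmatched rows get NULL for `bookings`'s columns.
Matching on t1.venue_id = t2.venue_id.
- t1[0] venue_id=9 → no match; kept with NULLs on the t2 side.
- t1[1] venue_id=9 → no match; kept with NULLs on the t2 side.
- t1[2] venue_id=3 → no match; kept with NULLs on the t2 side.
After projecting and ordering:
t2.attendees | t2.event | t1.venue_id
NULL | NULL | 3
NULL | NULL | 9
NULL | NULL | 9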